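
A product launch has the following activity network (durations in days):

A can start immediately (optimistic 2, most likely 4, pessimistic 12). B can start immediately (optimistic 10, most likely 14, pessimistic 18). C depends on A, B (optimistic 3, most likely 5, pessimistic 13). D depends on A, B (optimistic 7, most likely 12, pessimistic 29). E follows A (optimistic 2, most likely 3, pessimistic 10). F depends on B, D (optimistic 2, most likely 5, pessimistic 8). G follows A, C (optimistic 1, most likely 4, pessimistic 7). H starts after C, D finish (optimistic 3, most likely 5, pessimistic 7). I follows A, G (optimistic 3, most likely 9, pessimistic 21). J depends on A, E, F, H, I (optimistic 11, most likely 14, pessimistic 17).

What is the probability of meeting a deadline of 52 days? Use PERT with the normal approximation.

0.845

te_A = (2 + 4·4 + 12)/6 = 30/6 = 5; σ²_A = ((12−2)/6)² = 2.778
te_B = (10 + 4·14 + 18)/6 = 84/6 = 14; σ²_B = ((18−10)/6)² = 1.778
te_C = (3 + 4·5 + 13)/6 = 36/6 = 6; σ²_C = ((13−3)/6)² = 2.778
te_D = (7 + 4·12 + 29)/6 = 84/6 = 14; σ²_D = ((29−7)/6)² = 13.444
te_E = (2 + 4·3 + 10)/6 = 24/6 = 4; σ²_E = ((10−2)/6)² = 1.778
te_F = (2 + 4·5 + 8)/6 = 30/6 = 5; σ²_F = ((8−2)/6)² = 1.000
te_G = (1 + 4·4 + 7)/6 = 24/6 = 4; σ²_G = ((7−1)/6)² = 1.000
te_H = (3 + 4·5 + 7)/6 = 30/6 = 5; σ²_H = ((7−3)/6)² = 0.444
te_I = (3 + 4·9 + 21)/6 = 60/6 = 10; σ²_I = ((21−3)/6)² = 9.000
te_J = (11 + 4·14 + 17)/6 = 84/6 = 14; σ²_J = ((17−11)/6)² = 1.000

Forward pass:
ES_A = 0; EF_A = 5
ES_B = 0; EF_B = 14
ES_C = max(EF_A=5, EF_B=14) = 14; EF_C = 14+6 = 20
ES_D = max(EF_A=5, EF_B=14) = 14; EF_D = 14+14 = 28
ES_E = 5; EF_E = 5+4 = 9
ES_F = max(EF_B=14, EF_D=28) = 28; EF_F = 28+5 = 33
ES_G = max(EF_A=5, EF_C=20) = 20; EF_G = 20+4 = 24
ES_H = max(EF_C=20, EF_D=28) = 28; EF_H = 28+5 = 33
ES_I = max(EF_A=5, EF_G=24) = 24; EF_I = 24+10 = 34
ES_J = max(EF_A=5, EF_E=9, EF_F=33, EF_H=33, EF_I=34) = 34; EF_J = 34+14 = 48
Expected project duration μ = 48 days. Critical path: B → C → G → I → J.

Variance along critical path = 1.778 + 2.778 + 1.000 + 9.000 + 1.000 = 15.556; σ = √15.556 = 3.944 days.
Z = (52 − 48) / 3.944 = 1.014
P(T ≤ 52) = Φ(1.014) ≈ 0.845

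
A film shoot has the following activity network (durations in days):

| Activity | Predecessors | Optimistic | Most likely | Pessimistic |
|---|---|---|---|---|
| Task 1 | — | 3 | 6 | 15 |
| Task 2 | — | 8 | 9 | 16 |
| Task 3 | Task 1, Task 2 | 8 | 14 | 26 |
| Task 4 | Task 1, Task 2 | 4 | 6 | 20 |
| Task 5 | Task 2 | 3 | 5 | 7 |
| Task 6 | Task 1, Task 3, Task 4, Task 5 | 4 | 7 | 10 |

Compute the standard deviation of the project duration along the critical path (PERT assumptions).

3.43 days

te_Task 1 = (3 + 4·6 + 15)/6 = 42/6 = 7; σ²_Task 1 = ((15−3)/6)² = 4.000
te_Task 2 = (8 + 4·9 + 16)/6 = 60/6 = 10; σ²_Task 2 = ((16−8)/6)² = 1.778
te_Task 3 = (8 + 4·14 + 26)/6 = 90/6 = 15; σ²_Task 3 = ((26−8)/6)² = 9.000
te_Task 4 = (4 + 4·6 + 20)/6 = 48/6 = 8; σ²_Task 4 = ((20−4)/6)² = 7.111
te_Task 5 = (3 + 4·5 + 7)/6 = 30/6 = 5; σ²_Task 5 = ((7−3)/6)² = 0.444
te_Task 6 = (4 + 4·7 + 10)/6 = 42/6 = 7; σ²_Task 6 = ((10−4)/6)² = 1.000

Forward pass:
ES_Task 1 = 0; EF_Task 1 = 7
ES_Task 2 = 0; EF_Task 2 = 10
ES_Task 3 = max(EF_Task 1=7, EF_Task 2=10) = 10; EF_Task 3 = 10+15 = 25
ES_Task 4 = max(EF_Task 1=7, EF_Task 2=10) = 10; EF_Task 4 = 10+8 = 18
ES_Task 5 = 10; EF_Task 5 = 10+5 = 15
ES_Task 6 = max(EF_Task 1=7, EF_Task 3=25, EF_Task 4=18, EF_Task 5=15) = 25; EF_Task 6 = 25+7 = 32
Expected project duration μ = 32 days. Critical path: Task 2 → Task 3 → Task 6.

Variance along critical path = 1.778 + 9.000 + 1.000 = 11.778
σ = √11.778 = 3.432 days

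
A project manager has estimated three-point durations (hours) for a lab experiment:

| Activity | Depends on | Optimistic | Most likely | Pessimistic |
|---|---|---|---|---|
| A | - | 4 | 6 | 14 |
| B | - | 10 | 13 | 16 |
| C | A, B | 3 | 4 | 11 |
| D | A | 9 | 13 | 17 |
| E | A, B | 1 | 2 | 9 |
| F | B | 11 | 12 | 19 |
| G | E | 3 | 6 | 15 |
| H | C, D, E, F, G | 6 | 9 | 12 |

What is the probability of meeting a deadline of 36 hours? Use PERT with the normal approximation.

te_A = (4 + 4·6 + 14)/6 = 42/6 = 7; σ²_A = ((14−4)/6)² = 2.778
te_B = (10 + 4·13 + 16)/6 = 78/6 = 13; σ²_B = ((16−10)/6)² = 1.000
te_C = (3 + 4·4 + 11)/6 = 30/6 = 5; σ²_C = ((11−3)/6)² = 1.778
te_D = (9 + 4·13 + 17)/6 = 78/6 = 13; σ²_D = ((17−9)/6)² = 1.778
te_E = (1 + 4·2 + 9)/6 = 18/6 = 3; σ²_E = ((9−1)/6)² = 1.778
te_F = (11 + 4·12 + 19)/6 = 78/6 = 13; σ²_F = ((19−11)/6)² = 1.778
te_G = (3 + 4·6 + 15)/6 = 42/6 = 7; σ²_G = ((15−3)/6)² = 4.000
te_H = (6 + 4·9 + 12)/6 = 54/6 = 9; σ²_H = ((12−6)/6)² = 1.000

Forward pass:
ES_A = 0; EF_A = 7
ES_B = 0; EF_B = 13
ES_C = max(EF_A=7, EF_B=13) = 13; EF_C = 13+5 = 18
ES_D = 7; EF_D = 7+13 = 20
ES_E = max(EF_A=7, EF_B=13) = 13; EF_E = 13+3 = 16
ES_F = 13; EF_F = 13+13 = 26
ES_G = 16; EF_G = 16+7 = 23
ES_H = max(EF_C=18, EF_D=20, EF_E=16, EF_F=26, EF_G=23) = 26; EF_H = 26+9 = 35
Expected project duration μ = 35 hours. Critical path: B → F → H.

Variance along critical path = 1.000 + 1.778 + 1.000 = 3.778; σ = √3.778 = 1.944 hours.
Z = (36 − 35) / 1.944 = 0.514
P(T ≤ 36) = Φ(0.514) ≈ 0.697

0.697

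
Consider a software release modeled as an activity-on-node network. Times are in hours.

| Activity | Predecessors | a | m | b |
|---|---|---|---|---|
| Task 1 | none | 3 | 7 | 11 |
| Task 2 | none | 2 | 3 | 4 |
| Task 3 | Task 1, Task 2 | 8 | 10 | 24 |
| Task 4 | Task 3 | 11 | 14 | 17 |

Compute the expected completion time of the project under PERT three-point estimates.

33 hours

te_Task 1 = (3 + 4·7 + 11)/6 = 42/6 = 7
te_Task 2 = (2 + 4·3 + 4)/6 = 18/6 = 3
te_Task 3 = (8 + 4·10 + 24)/6 = 72/6 = 12
te_Task 4 = (11 + 4·14 + 17)/6 = 84/6 = 14

Forward pass:
ES_Task 1 = 0; EF_Task 1 = 7
ES_Task 2 = 0; EF_Task 2 = 3
ES_Task 3 = max(EF_Task 1=7, EF_Task 2=3) = 7; EF_Task 3 = 7+12 = 19
ES_Task 4 = 19; EF_Task 4 = 19+14 = 33
Expected project duration μ = 33 hours. Critical path: Task 1 → Task 3 → Task 4.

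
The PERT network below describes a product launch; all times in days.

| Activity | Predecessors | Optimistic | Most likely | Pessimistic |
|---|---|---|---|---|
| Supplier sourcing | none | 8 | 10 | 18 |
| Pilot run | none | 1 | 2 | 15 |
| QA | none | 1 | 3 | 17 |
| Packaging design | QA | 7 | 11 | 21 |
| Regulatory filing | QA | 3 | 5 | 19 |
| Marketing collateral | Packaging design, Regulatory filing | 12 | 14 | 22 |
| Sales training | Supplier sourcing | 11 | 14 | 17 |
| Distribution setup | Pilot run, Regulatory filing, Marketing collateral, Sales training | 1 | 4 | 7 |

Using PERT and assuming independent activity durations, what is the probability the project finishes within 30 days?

te_Supplier sourcing = (8 + 4·10 + 18)/6 = 66/6 = 11; σ²_Supplier sourcing = ((18−8)/6)² = 2.778
te_Pilot run = (1 + 4·2 + 15)/6 = 24/6 = 4; σ²_Pilot run = ((15−1)/6)² = 5.444
te_QA = (1 + 4·3 + 17)/6 = 30/6 = 5; σ²_QA = ((17−1)/6)² = 7.111
te_Packaging design = (7 + 4·11 + 21)/6 = 72/6 = 12; σ²_Packaging design = ((21−7)/6)² = 5.444
te_Regulatory filing = (3 + 4·5 + 19)/6 = 42/6 = 7; σ²_Regulatory filing = ((19−3)/6)² = 7.111
te_Marketing collateral = (12 + 4·14 + 22)/6 = 90/6 = 15; σ²_Marketing collateral = ((22−12)/6)² = 2.778
te_Sales training = (11 + 4·14 + 17)/6 = 84/6 = 14; σ²_Sales training = ((17−11)/6)² = 1.000
te_Distribution setup = (1 + 4·4 + 7)/6 = 24/6 = 4; σ²_Distribution setup = ((7−1)/6)² = 1.000

Forward pass:
ES_Supplier sourcing = 0; EF_Supplier sourcing = 11
ES_Pilot run = 0; EF_Pilot run = 4
ES_QA = 0; EF_QA = 5
ES_Packaging design = 5; EF_Packaging design = 5+12 = 17
ES_Regulatory filing = 5; EF_Regulatory filing = 5+7 = 12
ES_Marketing collateral = max(EF_Packaging design=17, EF_Regulatory filing=12) = 17; EF_Marketing collateral = 17+15 = 32
ES_Sales training = 11; EF_Sales training = 11+14 = 25
ES_Distribution setup = max(EF_Pilot run=4, EF_Regulatory filing=12, EF_Marketing collateral=32, EF_Sales training=25) = 32; EF_Distribution setup = 32+4 = 36
Expected project duration μ = 36 days. Critical path: QA → Packaging design → Marketing collateral → Distribution setup.

Variance along critical path = 7.111 + 5.444 + 2.778 + 1.000 = 16.333; σ = √16.333 = 4.041 days.
Z = (30 − 36) / 4.041 = -1.485
P(T ≤ 30) = Φ(-1.485) ≈ 0.069

0.069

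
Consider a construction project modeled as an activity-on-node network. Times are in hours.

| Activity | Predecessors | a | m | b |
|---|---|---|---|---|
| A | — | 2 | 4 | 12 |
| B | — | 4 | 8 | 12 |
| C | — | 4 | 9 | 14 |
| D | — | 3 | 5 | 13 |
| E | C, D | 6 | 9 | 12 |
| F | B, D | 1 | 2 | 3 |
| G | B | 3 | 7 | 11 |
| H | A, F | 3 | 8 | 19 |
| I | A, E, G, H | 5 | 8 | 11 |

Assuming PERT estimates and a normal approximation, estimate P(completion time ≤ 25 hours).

0.264

te_A = (2 + 4·4 + 12)/6 = 30/6 = 5; σ²_A = ((12−2)/6)² = 2.778
te_B = (4 + 4·8 + 12)/6 = 48/6 = 8; σ²_B = ((12−4)/6)² = 1.778
te_C = (4 + 4·9 + 14)/6 = 54/6 = 9; σ²_C = ((14−4)/6)² = 2.778
te_D = (3 + 4·5 + 13)/6 = 36/6 = 6; σ²_D = ((13−3)/6)² = 2.778
te_E = (6 + 4·9 + 12)/6 = 54/6 = 9; σ²_E = ((12−6)/6)² = 1.000
te_F = (1 + 4·2 + 3)/6 = 12/6 = 2; σ²_F = ((3−1)/6)² = 0.111
te_G = (3 + 4·7 + 11)/6 = 42/6 = 7; σ²_G = ((11−3)/6)² = 1.778
te_H = (3 + 4·8 + 19)/6 = 54/6 = 9; σ²_H = ((19−3)/6)² = 7.111
te_I = (5 + 4·8 + 11)/6 = 48/6 = 8; σ²_I = ((11−5)/6)² = 1.000

Forward pass:
ES_A = 0; EF_A = 5
ES_B = 0; EF_B = 8
ES_C = 0; EF_C = 9
ES_D = 0; EF_D = 6
ES_E = max(EF_C=9, EF_D=6) = 9; EF_E = 9+9 = 18
ES_F = max(EF_B=8, EF_D=6) = 8; EF_F = 8+2 = 10
ES_G = 8; EF_G = 8+7 = 15
ES_H = max(EF_A=5, EF_F=10) = 10; EF_H = 10+9 = 19
ES_I = max(EF_A=5, EF_E=18, EF_G=15, EF_H=19) = 19; EF_I = 19+8 = 27
Expected project duration μ = 27 hours. Critical path: B → F → H → I.

Variance along critical path = 1.778 + 0.111 + 7.111 + 1.000 = 10.000; σ = √10.000 = 3.162 hours.
Z = (25 − 27) / 3.162 = -0.632
P(T ≤ 25) = Φ(-0.632) ≈ 0.264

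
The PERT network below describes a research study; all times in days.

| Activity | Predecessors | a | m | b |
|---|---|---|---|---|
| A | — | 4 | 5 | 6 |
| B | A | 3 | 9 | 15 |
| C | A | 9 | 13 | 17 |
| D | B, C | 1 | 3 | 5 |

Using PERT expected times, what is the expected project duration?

te_A = (4 + 4·5 + 6)/6 = 30/6 = 5
te_B = (3 + 4·9 + 15)/6 = 54/6 = 9
te_C = (9 + 4·13 + 17)/6 = 78/6 = 13
te_D = (1 + 4·3 + 5)/6 = 18/6 = 3

Forward pass:
ES_A = 0; EF_A = 5
ES_B = 5; EF_B = 5+9 = 14
ES_C = 5; EF_C = 5+13 = 18
ES_D = max(EF_B=14, EF_C=18) = 18; EF_D = 18+3 = 21
Expected project duration μ = 21 days. Critical path: A → C → D.

21 days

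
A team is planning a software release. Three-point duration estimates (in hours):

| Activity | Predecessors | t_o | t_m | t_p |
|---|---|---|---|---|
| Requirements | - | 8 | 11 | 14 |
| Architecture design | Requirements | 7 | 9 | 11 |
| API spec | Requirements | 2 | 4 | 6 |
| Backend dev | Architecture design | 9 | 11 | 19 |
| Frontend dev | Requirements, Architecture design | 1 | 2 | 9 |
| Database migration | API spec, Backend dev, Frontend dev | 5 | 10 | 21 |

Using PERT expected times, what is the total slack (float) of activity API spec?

te_Requirements = (8 + 4·11 + 14)/6 = 66/6 = 11
te_Architecture design = (7 + 4·9 + 11)/6 = 54/6 = 9
te_API spec = (2 + 4·4 + 6)/6 = 24/6 = 4
te_Backend dev = (9 + 4·11 + 19)/6 = 72/6 = 12
te_Frontend dev = (1 + 4·2 + 9)/6 = 18/6 = 3
te_Database migration = (5 + 4·10 + 21)/6 = 66/6 = 11

Forward pass:
ES_Requirements = 0; EF_Requirements = 11
ES_Architecture design = 11; EF_Architecture design = 11+9 = 20
ES_API spec = 11; EF_API spec = 11+4 = 15
ES_Backend dev = 20; EF_Backend dev = 20+12 = 32
ES_Frontend dev = max(EF_Requirements=11, EF_Architecture design=20) = 20; EF_Frontend dev = 20+3 = 23
ES_Database migration = max(EF_API spec=15, EF_Backend dev=32, EF_Frontend dev=23) = 32; EF_Database migration = 32+11 = 43
Expected project duration μ = 43 hours. Critical path: Requirements → Architecture design → Backend dev → Database migration.

Backward pass:
LF_Database migration = 43; LS_Database migration = 43−11 = 32
LF_Frontend dev = LS_Database migration = 32; LS_Frontend dev = 32−3 = 29
LF_Backend dev = LS_Database migration = 32; LS_Backend dev = 32−12 = 20
LF_API spec = LS_Database migration = 32; LS_API spec = 32−4 = 28
LF_Architecture design = min(LS_Backend dev=20, LS_Frontend dev=29) = 20; LS_Architecture design = 20−9 = 11
LF_Requirements = min(LS_Architecture design=11, LS_API spec=28, LS_Frontend dev=29) = 11; LS_Requirements = 11−11 = 0
Slack_API spec = LS_API spec − ES_API spec = 28 − 11 = 17

17 hours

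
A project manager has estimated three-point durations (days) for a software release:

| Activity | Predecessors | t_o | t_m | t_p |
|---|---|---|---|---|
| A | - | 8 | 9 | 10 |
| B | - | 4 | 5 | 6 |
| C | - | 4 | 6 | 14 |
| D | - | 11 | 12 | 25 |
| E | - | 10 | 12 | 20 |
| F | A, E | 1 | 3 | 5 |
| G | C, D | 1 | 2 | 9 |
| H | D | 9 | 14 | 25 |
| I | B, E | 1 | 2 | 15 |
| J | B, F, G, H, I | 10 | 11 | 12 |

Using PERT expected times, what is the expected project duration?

40 days

te_A = (8 + 4·9 + 10)/6 = 54/6 = 9
te_B = (4 + 4·5 + 6)/6 = 30/6 = 5
te_C = (4 + 4·6 + 14)/6 = 42/6 = 7
te_D = (11 + 4·12 + 25)/6 = 84/6 = 14
te_E = (10 + 4·12 + 20)/6 = 78/6 = 13
te_F = (1 + 4·3 + 5)/6 = 18/6 = 3
te_G = (1 + 4·2 + 9)/6 = 18/6 = 3
te_H = (9 + 4·14 + 25)/6 = 90/6 = 15
te_I = (1 + 4·2 + 15)/6 = 24/6 = 4
te_J = (10 + 4·11 + 12)/6 = 66/6 = 11

Forward pass:
ES_A = 0; EF_A = 9
ES_B = 0; EF_B = 5
ES_C = 0; EF_C = 7
ES_D = 0; EF_D = 14
ES_E = 0; EF_E = 13
ES_F = max(EF_A=9, EF_E=13) = 13; EF_F = 13+3 = 16
ES_G = max(EF_C=7, EF_D=14) = 14; EF_G = 14+3 = 17
ES_H = 14; EF_H = 14+15 = 29
ES_I = max(EF_B=5, EF_E=13) = 13; EF_I = 13+4 = 17
ES_J = max(EF_B=5, EF_F=16, EF_G=17, EF_H=29, EF_I=17) = 29; EF_J = 29+11 = 40
Expected project duration μ = 40 days. Critical path: D → H → J.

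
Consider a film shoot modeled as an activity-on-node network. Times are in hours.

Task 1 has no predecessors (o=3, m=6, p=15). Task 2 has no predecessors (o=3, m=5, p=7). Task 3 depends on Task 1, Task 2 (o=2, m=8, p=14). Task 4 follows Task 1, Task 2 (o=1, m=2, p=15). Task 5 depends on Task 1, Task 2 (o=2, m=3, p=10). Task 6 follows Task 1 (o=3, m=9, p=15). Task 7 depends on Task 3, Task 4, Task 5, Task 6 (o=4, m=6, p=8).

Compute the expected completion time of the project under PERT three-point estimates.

te_Task 1 = (3 + 4·6 + 15)/6 = 42/6 = 7
te_Task 2 = (3 + 4·5 + 7)/6 = 30/6 = 5
te_Task 3 = (2 + 4·8 + 14)/6 = 48/6 = 8
te_Task 4 = (1 + 4·2 + 15)/6 = 24/6 = 4
te_Task 5 = (2 + 4·3 + 10)/6 = 24/6 = 4
te_Task 6 = (3 + 4·9 + 15)/6 = 54/6 = 9
te_Task 7 = (4 + 4·6 + 8)/6 = 36/6 = 6

Forward pass:
ES_Task 1 = 0; EF_Task 1 = 7
ES_Task 2 = 0; EF_Task 2 = 5
ES_Task 3 = max(EF_Task 1=7, EF_Task 2=5) = 7; EF_Task 3 = 7+8 = 15
ES_Task 4 = max(EF_Task 1=7, EF_Task 2=5) = 7; EF_Task 4 = 7+4 = 11
ES_Task 5 = max(EF_Task 1=7, EF_Task 2=5) = 7; EF_Task 5 = 7+4 = 11
ES_Task 6 = 7; EF_Task 6 = 7+9 = 16
ES_Task 7 = max(EF_Task 3=15, EF_Task 4=11, EF_Task 5=11, EF_Task 6=16) = 16; EF_Task 7 = 16+6 = 22
Expected project duration μ = 22 hours. Critical path: Task 1 → Task 6 → Task 7.

22 hours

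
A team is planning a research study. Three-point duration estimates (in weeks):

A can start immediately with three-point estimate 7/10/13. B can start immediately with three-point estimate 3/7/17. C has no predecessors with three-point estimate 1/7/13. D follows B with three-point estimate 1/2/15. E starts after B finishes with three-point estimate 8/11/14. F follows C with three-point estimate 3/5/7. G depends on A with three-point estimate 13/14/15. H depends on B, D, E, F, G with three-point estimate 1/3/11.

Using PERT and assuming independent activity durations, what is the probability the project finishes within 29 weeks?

te_A = (7 + 4·10 + 13)/6 = 60/6 = 10; σ²_A = ((13−7)/6)² = 1.000
te_B = (3 + 4·7 + 17)/6 = 48/6 = 8; σ²_B = ((17−3)/6)² = 5.444
te_C = (1 + 4·7 + 13)/6 = 42/6 = 7; σ²_C = ((13−1)/6)² = 4.000
te_D = (1 + 4·2 + 15)/6 = 24/6 = 4; σ²_D = ((15−1)/6)² = 5.444
te_E = (8 + 4·11 + 14)/6 = 66/6 = 11; σ²_E = ((14−8)/6)² = 1.000
te_F = (3 + 4·5 + 7)/6 = 30/6 = 5; σ²_F = ((7−3)/6)² = 0.444
te_G = (13 + 4·14 + 15)/6 = 84/6 = 14; σ²_G = ((15−13)/6)² = 0.111
te_H = (1 + 4·3 + 11)/6 = 24/6 = 4; σ²_H = ((11−1)/6)² = 2.778

Forward pass:
ES_A = 0; EF_A = 10
ES_B = 0; EF_B = 8
ES_C = 0; EF_C = 7
ES_D = 8; EF_D = 8+4 = 12
ES_E = 8; EF_E = 8+11 = 19
ES_F = 7; EF_F = 7+5 = 12
ES_G = 10; EF_G = 10+14 = 24
ES_H = max(EF_B=8, EF_D=12, EF_E=19, EF_F=12, EF_G=24) = 24; EF_H = 24+4 = 28
Expected project duration μ = 28 weeks. Critical path: A → G → H.

Variance along critical path = 1.000 + 0.111 + 2.778 = 3.889; σ = √3.889 = 1.972 weeks.
Z = (29 − 28) / 1.972 = 0.507
P(T ≤ 29) = Φ(0.507) ≈ 0.694

0.694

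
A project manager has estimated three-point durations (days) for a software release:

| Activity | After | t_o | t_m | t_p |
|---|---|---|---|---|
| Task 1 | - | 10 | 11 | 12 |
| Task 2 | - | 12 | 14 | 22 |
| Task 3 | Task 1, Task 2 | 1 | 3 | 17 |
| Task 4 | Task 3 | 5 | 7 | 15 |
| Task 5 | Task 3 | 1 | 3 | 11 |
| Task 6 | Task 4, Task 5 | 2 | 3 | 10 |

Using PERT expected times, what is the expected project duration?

32 days

te_Task 1 = (10 + 4·11 + 12)/6 = 66/6 = 11
te_Task 2 = (12 + 4·14 + 22)/6 = 90/6 = 15
te_Task 3 = (1 + 4·3 + 17)/6 = 30/6 = 5
te_Task 4 = (5 + 4·7 + 15)/6 = 48/6 = 8
te_Task 5 = (1 + 4·3 + 11)/6 = 24/6 = 4
te_Task 6 = (2 + 4·3 + 10)/6 = 24/6 = 4

Forward pass:
ES_Task 1 = 0; EF_Task 1 = 11
ES_Task 2 = 0; EF_Task 2 = 15
ES_Task 3 = max(EF_Task 1=11, EF_Task 2=15) = 15; EF_Task 3 = 15+5 = 20
ES_Task 4 = 20; EF_Task 4 = 20+8 = 28
ES_Task 5 = 20; EF_Task 5 = 20+4 = 24
ES_Task 6 = max(EF_Task 4=28, EF_Task 5=24) = 28; EF_Task 6 = 28+4 = 32
Expected project duration μ = 32 days. Critical path: Task 2 → Task 3 → Task 4 → Task 6.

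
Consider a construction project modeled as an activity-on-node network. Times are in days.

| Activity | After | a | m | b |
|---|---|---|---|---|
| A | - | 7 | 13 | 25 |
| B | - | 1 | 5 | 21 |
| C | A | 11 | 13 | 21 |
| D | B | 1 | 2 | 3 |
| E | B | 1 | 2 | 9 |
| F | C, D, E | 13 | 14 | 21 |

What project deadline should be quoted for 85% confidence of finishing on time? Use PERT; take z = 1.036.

46.8 days

te_A = (7 + 4·13 + 25)/6 = 84/6 = 14; σ²_A = ((25−7)/6)² = 9.000
te_B = (1 + 4·5 + 21)/6 = 42/6 = 7; σ²_B = ((21−1)/6)² = 11.111
te_C = (11 + 4·13 + 21)/6 = 84/6 = 14; σ²_C = ((21−11)/6)² = 2.778
te_D = (1 + 4·2 + 3)/6 = 12/6 = 2; σ²_D = ((3−1)/6)² = 0.111
te_E = (1 + 4·2 + 9)/6 = 18/6 = 3; σ²_E = ((9−1)/6)² = 1.778
te_F = (13 + 4·14 + 21)/6 = 90/6 = 15; σ²_F = ((21−13)/6)² = 1.778

Forward pass:
ES_A = 0; EF_A = 14
ES_B = 0; EF_B = 7
ES_C = 14; EF_C = 14+14 = 28
ES_D = 7; EF_D = 7+2 = 9
ES_E = 7; EF_E = 7+3 = 10
ES_F = max(EF_C=28, EF_D=9, EF_E=10) = 28; EF_F = 28+15 = 43
Expected project duration μ = 43 days. Critical path: A → C → F.

Variance along critical path = 9.000 + 2.778 + 1.778 = 13.556; σ = 3.682 days.
D = μ + z·σ = 43 + 1.036·3.682 = 46.8 days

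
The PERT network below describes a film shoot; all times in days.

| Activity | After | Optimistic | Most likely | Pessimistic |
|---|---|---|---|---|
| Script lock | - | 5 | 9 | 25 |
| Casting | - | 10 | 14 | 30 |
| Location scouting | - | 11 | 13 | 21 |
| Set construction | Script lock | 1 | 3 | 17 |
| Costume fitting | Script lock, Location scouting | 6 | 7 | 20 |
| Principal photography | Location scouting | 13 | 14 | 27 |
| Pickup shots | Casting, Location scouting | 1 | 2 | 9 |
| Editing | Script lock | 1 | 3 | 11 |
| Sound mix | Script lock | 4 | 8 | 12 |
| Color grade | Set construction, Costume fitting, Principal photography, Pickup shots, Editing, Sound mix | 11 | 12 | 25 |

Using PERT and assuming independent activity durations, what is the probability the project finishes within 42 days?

te_Script lock = (5 + 4·9 + 25)/6 = 66/6 = 11; σ²_Script lock = ((25−5)/6)² = 11.111
te_Casting = (10 + 4·14 + 30)/6 = 96/6 = 16; σ²_Casting = ((30−10)/6)² = 11.111
te_Location scouting = (11 + 4·13 + 21)/6 = 84/6 = 14; σ²_Location scouting = ((21−11)/6)² = 2.778
te_Set construction = (1 + 4·3 + 17)/6 = 30/6 = 5; σ²_Set construction = ((17−1)/6)² = 7.111
te_Costume fitting = (6 + 4·7 + 20)/6 = 54/6 = 9; σ²_Costume fitting = ((20−6)/6)² = 5.444
te_Principal photography = (13 + 4·14 + 27)/6 = 96/6 = 16; σ²_Principal photography = ((27−13)/6)² = 5.444
te_Pickup shots = (1 + 4·2 + 9)/6 = 18/6 = 3; σ²_Pickup shots = ((9−1)/6)² = 1.778
te_Editing = (1 + 4·3 + 11)/6 = 24/6 = 4; σ²_Editing = ((11−1)/6)² = 2.778
te_Sound mix = (4 + 4·8 + 12)/6 = 48/6 = 8; σ²_Sound mix = ((12−4)/6)² = 1.778
te_Color grade = (11 + 4·12 + 25)/6 = 84/6 = 14; σ²_Color grade = ((25−11)/6)² = 5.444

Forward pass:
ES_Script lock = 0; EF_Script lock = 11
ES_Casting = 0; EF_Casting = 16
ES_Location scouting = 0; EF_Location scouting = 14
ES_Set construction = 11; EF_Set construction = 11+5 = 16
ES_Costume fitting = max(EF_Script lock=11, EF_Location scouting=14) = 14; EF_Costume fitting = 14+9 = 23
ES_Principal photography = 14; EF_Principal photography = 14+16 = 30
ES_Pickup shots = max(EF_Casting=16, EF_Location scouting=14) = 16; EF_Pickup shots = 16+3 = 19
ES_Editing = 11; EF_Editing = 11+4 = 15
ES_Sound mix = 11; EF_Sound mix = 11+8 = 19
ES_Color grade = max(EF_Set construction=16, EF_Costume fitting=23, EF_Principal photography=30, EF_Pickup shots=19, EF_Editing=15, EF_Sound mix=19) = 30; EF_Color grade = 30+14 = 44
Expected project duration μ = 44 days. Critical path: Location scouting → Principal photography → Color grade.

Variance along critical path = 2.778 + 5.444 + 5.444 = 13.667; σ = √13.667 = 3.697 days.
Z = (42 − 44) / 3.697 = -0.541
P(T ≤ 42) = Φ(-0.541) ≈ 0.294

0.294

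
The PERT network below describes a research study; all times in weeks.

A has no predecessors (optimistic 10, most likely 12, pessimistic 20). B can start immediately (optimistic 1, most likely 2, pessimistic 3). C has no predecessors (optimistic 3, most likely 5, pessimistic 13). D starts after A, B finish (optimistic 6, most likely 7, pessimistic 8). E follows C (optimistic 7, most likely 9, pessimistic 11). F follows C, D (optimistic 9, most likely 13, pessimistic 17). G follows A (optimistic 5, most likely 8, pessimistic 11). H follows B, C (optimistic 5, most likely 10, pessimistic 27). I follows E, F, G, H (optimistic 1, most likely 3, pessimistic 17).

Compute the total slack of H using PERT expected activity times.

15 weeks

te_A = (10 + 4·12 + 20)/6 = 78/6 = 13
te_B = (1 + 4·2 + 3)/6 = 12/6 = 2
te_C = (3 + 4·5 + 13)/6 = 36/6 = 6
te_D = (6 + 4·7 + 8)/6 = 42/6 = 7
te_E = (7 + 4·9 + 11)/6 = 54/6 = 9
te_F = (9 + 4·13 + 17)/6 = 78/6 = 13
te_G = (5 + 4·8 + 11)/6 = 48/6 = 8
te_H = (5 + 4·10 + 27)/6 = 72/6 = 12
te_I = (1 + 4·3 + 17)/6 = 30/6 = 5

Forward pass:
ES_A = 0; EF_A = 13
ES_B = 0; EF_B = 2
ES_C = 0; EF_C = 6
ES_D = max(EF_A=13, EF_B=2) = 13; EF_D = 13+7 = 20
ES_E = 6; EF_E = 6+9 = 15
ES_F = max(EF_C=6, EF_D=20) = 20; EF_F = 20+13 = 33
ES_G = 13; EF_G = 13+8 = 21
ES_H = max(EF_B=2, EF_C=6) = 6; EF_H = 6+12 = 18
ES_I = max(EF_E=15, EF_F=33, EF_G=21, EF_H=18) = 33; EF_I = 33+5 = 38
Expected project duration μ = 38 weeks. Critical path: A → D → F → I.

Backward pass:
LF_I = 38; LS_I = 38−5 = 33
LF_H = LS_I = 33; LS_H = 33−12 = 21
LF_G = LS_I = 33; LS_G = 33−8 = 25
LF_F = LS_I = 33; LS_F = 33−13 = 20
LF_E = LS_I = 33; LS_E = 33−9 = 24
LF_D = LS_F = 20; LS_D = 20−7 = 13
LF_C = min(LS_E=24, LS_F=20, LS_H=21) = 20; LS_C = 20−6 = 14
LF_B = min(LS_D=13, LS_H=21) = 13; LS_B = 13−2 = 11
LF_A = min(LS_D=13, LS_G=25) = 13; LS_A = 13−13 = 0
Slack_H = LS_H − ES_H = 21 − 6 = 15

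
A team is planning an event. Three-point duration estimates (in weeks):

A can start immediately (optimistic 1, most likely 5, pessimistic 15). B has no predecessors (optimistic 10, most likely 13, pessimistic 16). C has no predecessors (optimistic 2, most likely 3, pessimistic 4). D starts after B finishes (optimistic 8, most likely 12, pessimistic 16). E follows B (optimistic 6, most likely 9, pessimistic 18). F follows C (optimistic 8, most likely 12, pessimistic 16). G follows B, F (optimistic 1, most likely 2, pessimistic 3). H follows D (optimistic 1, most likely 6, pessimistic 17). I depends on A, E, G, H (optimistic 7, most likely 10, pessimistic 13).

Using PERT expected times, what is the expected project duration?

42 weeks

te_A = (1 + 4·5 + 15)/6 = 36/6 = 6
te_B = (10 + 4·13 + 16)/6 = 78/6 = 13
te_C = (2 + 4·3 + 4)/6 = 18/6 = 3
te_D = (8 + 4·12 + 16)/6 = 72/6 = 12
te_E = (6 + 4·9 + 18)/6 = 60/6 = 10
te_F = (8 + 4·12 + 16)/6 = 72/6 = 12
te_G = (1 + 4·2 + 3)/6 = 12/6 = 2
te_H = (1 + 4·6 + 17)/6 = 42/6 = 7
te_I = (7 + 4·10 + 13)/6 = 60/6 = 10

Forward pass:
ES_A = 0; EF_A = 6
ES_B = 0; EF_B = 13
ES_C = 0; EF_C = 3
ES_D = 13; EF_D = 13+12 = 25
ES_E = 13; EF_E = 13+10 = 23
ES_F = 3; EF_F = 3+12 = 15
ES_G = max(EF_B=13, EF_F=15) = 15; EF_G = 15+2 = 17
ES_H = 25; EF_H = 25+7 = 32
ES_I = max(EF_A=6, EF_E=23, EF_G=17, EF_H=32) = 32; EF_I = 32+10 = 42
Expected project duration μ = 42 weeks. Critical path: B → D → H → I.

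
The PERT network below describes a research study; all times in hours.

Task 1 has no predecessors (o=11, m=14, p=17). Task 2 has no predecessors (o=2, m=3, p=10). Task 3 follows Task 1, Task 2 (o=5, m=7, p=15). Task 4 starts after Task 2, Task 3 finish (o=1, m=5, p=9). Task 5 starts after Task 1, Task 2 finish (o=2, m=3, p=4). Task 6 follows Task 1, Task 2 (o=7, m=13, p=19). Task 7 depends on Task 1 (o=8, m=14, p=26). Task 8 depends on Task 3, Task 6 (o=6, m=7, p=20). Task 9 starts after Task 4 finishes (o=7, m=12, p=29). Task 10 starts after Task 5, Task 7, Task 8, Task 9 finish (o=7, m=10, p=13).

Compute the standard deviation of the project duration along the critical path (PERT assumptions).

4.47 hours

te_Task 1 = (11 + 4·14 + 17)/6 = 84/6 = 14; σ²_Task 1 = ((17−11)/6)² = 1.000
te_Task 2 = (2 + 4·3 + 10)/6 = 24/6 = 4; σ²_Task 2 = ((10−2)/6)² = 1.778
te_Task 3 = (5 + 4·7 + 15)/6 = 48/6 = 8; σ²_Task 3 = ((15−5)/6)² = 2.778
te_Task 4 = (1 + 4·5 + 9)/6 = 30/6 = 5; σ²_Task 4 = ((9−1)/6)² = 1.778
te_Task 5 = (2 + 4·3 + 4)/6 = 18/6 = 3; σ²_Task 5 = ((4−2)/6)² = 0.111
te_Task 6 = (7 + 4·13 + 19)/6 = 78/6 = 13; σ²_Task 6 = ((19−7)/6)² = 4.000
te_Task 7 = (8 + 4·14 + 26)/6 = 90/6 = 15; σ²_Task 7 = ((26−8)/6)² = 9.000
te_Task 8 = (6 + 4·7 + 20)/6 = 54/6 = 9; σ²_Task 8 = ((20−6)/6)² = 5.444
te_Task 9 = (7 + 4·12 + 29)/6 = 84/6 = 14; σ²_Task 9 = ((29−7)/6)² = 13.444
te_Task 10 = (7 + 4·10 + 13)/6 = 60/6 = 10; σ²_Task 10 = ((13−7)/6)² = 1.000

Forward pass:
ES_Task 1 = 0; EF_Task 1 = 14
ES_Task 2 = 0; EF_Task 2 = 4
ES_Task 3 = max(EF_Task 1=14, EF_Task 2=4) = 14; EF_Task 3 = 14+8 = 22
ES_Task 4 = max(EF_Task 2=4, EF_Task 3=22) = 22; EF_Task 4 = 22+5 = 27
ES_Task 5 = max(EF_Task 1=14, EF_Task 2=4) = 14; EF_Task 5 = 14+3 = 17
ES_Task 6 = max(EF_Task 1=14, EF_Task 2=4) = 14; EF_Task 6 = 14+13 = 27
ES_Task 7 = 14; EF_Task 7 = 14+15 = 29
ES_Task 8 = max(EF_Task 3=22, EF_Task 6=27) = 27; EF_Task 8 = 27+9 = 36
ES_Task 9 = 27; EF_Task 9 = 27+14 = 41
ES_Task 10 = max(EF_Task 5=17, EF_Task 7=29, EF_Task 8=36, EF_Task 9=41) = 41; EF_Task 10 = 41+10 = 51
Expected project duration μ = 51 hours. Critical path: Task 1 → Task 3 → Task 4 → Task 9 → Task 10.

Variance along critical path = 1.000 + 2.778 + 1.778 + 13.444 + 1.000 = 20.000
σ = √20.000 = 4.472 hours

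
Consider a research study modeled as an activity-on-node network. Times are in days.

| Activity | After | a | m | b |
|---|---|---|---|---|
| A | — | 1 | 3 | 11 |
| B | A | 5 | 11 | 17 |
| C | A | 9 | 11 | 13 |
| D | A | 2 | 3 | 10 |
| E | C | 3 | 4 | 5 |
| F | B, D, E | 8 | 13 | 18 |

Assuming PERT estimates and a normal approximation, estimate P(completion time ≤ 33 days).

te_A = (1 + 4·3 + 11)/6 = 24/6 = 4; σ²_A = ((11−1)/6)² = 2.778
te_B = (5 + 4·11 + 17)/6 = 66/6 = 11; σ²_B = ((17−5)/6)² = 4.000
te_C = (9 + 4·11 + 13)/6 = 66/6 = 11; σ²_C = ((13−9)/6)² = 0.444
te_D = (2 + 4·3 + 10)/6 = 24/6 = 4; σ²_D = ((10−2)/6)² = 1.778
te_E = (3 + 4·4 + 5)/6 = 24/6 = 4; σ²_E = ((5−3)/6)² = 0.111
te_F = (8 + 4·13 + 18)/6 = 78/6 = 13; σ²_F = ((18−8)/6)² = 2.778

Forward pass:
ES_A = 0; EF_A = 4
ES_B = 4; EF_B = 4+11 = 15
ES_C = 4; EF_C = 4+11 = 15
ES_D = 4; EF_D = 4+4 = 8
ES_E = 15; EF_E = 15+4 = 19
ES_F = max(EF_B=15, EF_D=8, EF_E=19) = 19; EF_F = 19+13 = 32
Expected project duration μ = 32 days. Critical path: A → C → E → F.

Variance along critical path = 2.778 + 0.444 + 0.111 + 2.778 = 6.111; σ = √6.111 = 2.472 days.
Z = (33 − 32) / 2.472 = 0.405
P(T ≤ 33) = Φ(0.405) ≈ 0.657

0.657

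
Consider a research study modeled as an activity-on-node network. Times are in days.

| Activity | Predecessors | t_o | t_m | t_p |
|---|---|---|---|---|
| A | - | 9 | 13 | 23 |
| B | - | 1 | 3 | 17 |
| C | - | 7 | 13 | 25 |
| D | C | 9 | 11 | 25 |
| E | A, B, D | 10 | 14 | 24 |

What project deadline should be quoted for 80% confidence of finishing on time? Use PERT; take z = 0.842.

te_A = (9 + 4·13 + 23)/6 = 84/6 = 14; σ²_A = ((23−9)/6)² = 5.444
te_B = (1 + 4·3 + 17)/6 = 30/6 = 5; σ²_B = ((17−1)/6)² = 7.111
te_C = (7 + 4·13 + 25)/6 = 84/6 = 14; σ²_C = ((25−7)/6)² = 9.000
te_D = (9 + 4·11 + 25)/6 = 78/6 = 13; σ²_D = ((25−9)/6)² = 7.111
te_E = (10 + 4·14 + 24)/6 = 90/6 = 15; σ²_E = ((24−10)/6)² = 5.444

Forward pass:
ES_A = 0; EF_A = 14
ES_B = 0; EF_B = 5
ES_C = 0; EF_C = 14
ES_D = 14; EF_D = 14+13 = 27
ES_E = max(EF_A=14, EF_B=5, EF_D=27) = 27; EF_E = 27+15 = 42
Expected project duration μ = 42 days. Critical path: C → D → E.

Variance along critical path = 9.000 + 7.111 + 5.444 = 21.556; σ = 4.643 days.
D = μ + z·σ = 42 + 0.842·4.643 = 45.9 days

45.9 days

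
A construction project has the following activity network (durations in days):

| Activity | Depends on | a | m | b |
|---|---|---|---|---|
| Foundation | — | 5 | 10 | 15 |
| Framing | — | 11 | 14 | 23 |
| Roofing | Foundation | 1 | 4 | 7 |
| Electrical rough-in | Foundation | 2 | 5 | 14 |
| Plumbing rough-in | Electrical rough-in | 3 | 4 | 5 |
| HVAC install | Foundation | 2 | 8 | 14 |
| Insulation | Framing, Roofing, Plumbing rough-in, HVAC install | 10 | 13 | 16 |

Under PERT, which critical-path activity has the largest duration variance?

te_Foundation = (5 + 4·10 + 15)/6 = 60/6 = 10; σ²_Foundation = ((15−5)/6)² = 2.778
te_Framing = (11 + 4·14 + 23)/6 = 90/6 = 15; σ²_Framing = ((23−11)/6)² = 4.000
te_Roofing = (1 + 4·4 + 7)/6 = 24/6 = 4; σ²_Roofing = ((7−1)/6)² = 1.000
te_Electrical rough-in = (2 + 4·5 + 14)/6 = 36/6 = 6; σ²_Electrical rough-in = ((14−2)/6)² = 4.000
te_Plumbing rough-in = (3 + 4·4 + 5)/6 = 24/6 = 4; σ²_Plumbing rough-in = ((5−3)/6)² = 0.111
te_HVAC install = (2 + 4·8 + 14)/6 = 48/6 = 8; σ²_HVAC install = ((14−2)/6)² = 4.000
te_Insulation = (10 + 4·13 + 16)/6 = 78/6 = 13; σ²_Insulation = ((16−10)/6)² = 1.000

Forward pass:
ES_Foundation = 0; EF_Foundation = 10
ES_Framing = 0; EF_Framing = 15
ES_Roofing = 10; EF_Roofing = 10+4 = 14
ES_Electrical rough-in = 10; EF_Electrical rough-in = 10+6 = 16
ES_Plumbing rough-in = 16; EF_Plumbing rough-in = 16+4 = 20
ES_HVAC install = 10; EF_HVAC install = 10+8 = 18
ES_Insulation = max(EF_Framing=15, EF_Roofing=14, EF_Plumbing rough-in=20, EF_HVAC install=18) = 20; EF_Insulation = 20+13 = 33
Expected project duration μ = 33 days. Critical path: Foundation → Electrical rough-in → Plumbing rough-in → Insulation.

Variances on critical path: σ²_Foundation=2.778, σ²_Electrical rough-in=4.000, σ²_Plumbing rough-in=0.111, σ²_Insulation=1.000.
Largest is σ²_Electrical rough-in = 4.000.

Electrical rough-in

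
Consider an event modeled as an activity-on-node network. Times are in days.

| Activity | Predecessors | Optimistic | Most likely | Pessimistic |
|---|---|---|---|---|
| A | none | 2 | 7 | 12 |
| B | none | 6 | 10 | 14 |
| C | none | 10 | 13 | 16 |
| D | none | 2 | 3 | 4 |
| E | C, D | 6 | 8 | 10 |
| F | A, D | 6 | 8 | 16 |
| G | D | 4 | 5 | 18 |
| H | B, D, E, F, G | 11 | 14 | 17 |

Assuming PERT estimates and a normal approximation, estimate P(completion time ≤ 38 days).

te_A = (2 + 4·7 + 12)/6 = 42/6 = 7; σ²_A = ((12−2)/6)² = 2.778
te_B = (6 + 4·10 + 14)/6 = 60/6 = 10; σ²_B = ((14−6)/6)² = 1.778
te_C = (10 + 4·13 + 16)/6 = 78/6 = 13; σ²_C = ((16−10)/6)² = 1.000
te_D = (2 + 4·3 + 4)/6 = 18/6 = 3; σ²_D = ((4−2)/6)² = 0.111
te_E = (6 + 4·8 + 10)/6 = 48/6 = 8; σ²_E = ((10−6)/6)² = 0.444
te_F = (6 + 4·8 + 16)/6 = 54/6 = 9; σ²_F = ((16−6)/6)² = 2.778
te_G = (4 + 4·5 + 18)/6 = 42/6 = 7; σ²_G = ((18−4)/6)² = 5.444
te_H = (11 + 4·14 + 17)/6 = 84/6 = 14; σ²_H = ((17−11)/6)² = 1.000

Forward pass:
ES_A = 0; EF_A = 7
ES_B = 0; EF_B = 10
ES_C = 0; EF_C = 13
ES_D = 0; EF_D = 3
ES_E = max(EF_C=13, EF_D=3) = 13; EF_E = 13+8 = 21
ES_F = max(EF_A=7, EF_D=3) = 7; EF_F = 7+9 = 16
ES_G = 3; EF_G = 3+7 = 10
ES_H = max(EF_B=10, EF_D=3, EF_E=21, EF_F=16, EF_G=10) = 21; EF_H = 21+14 = 35
Expected project duration μ = 35 days. Critical path: C → E → H.

Variance along critical path = 1.000 + 0.444 + 1.000 = 2.444; σ = √2.444 = 1.563 days.
Z = (38 − 35) / 1.563 = 1.919
P(T ≤ 38) = Φ(1.919) ≈ 0.972

0.972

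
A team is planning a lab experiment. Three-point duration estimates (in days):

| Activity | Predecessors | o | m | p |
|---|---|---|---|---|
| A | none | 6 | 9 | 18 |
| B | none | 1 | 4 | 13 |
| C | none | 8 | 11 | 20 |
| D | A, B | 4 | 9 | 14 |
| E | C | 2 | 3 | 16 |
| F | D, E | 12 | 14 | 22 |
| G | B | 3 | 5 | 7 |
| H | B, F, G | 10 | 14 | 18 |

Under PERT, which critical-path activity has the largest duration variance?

te_A = (6 + 4·9 + 18)/6 = 60/6 = 10; σ²_A = ((18−6)/6)² = 4.000
te_B = (1 + 4·4 + 13)/6 = 30/6 = 5; σ²_B = ((13−1)/6)² = 4.000
te_C = (8 + 4·11 + 20)/6 = 72/6 = 12; σ²_C = ((20−8)/6)² = 4.000
te_D = (4 + 4·9 + 14)/6 = 54/6 = 9; σ²_D = ((14−4)/6)² = 2.778
te_E = (2 + 4·3 + 16)/6 = 30/6 = 5; σ²_E = ((16−2)/6)² = 5.444
te_F = (12 + 4·14 + 22)/6 = 90/6 = 15; σ²_F = ((22−12)/6)² = 2.778
te_G = (3 + 4·5 + 7)/6 = 30/6 = 5; σ²_G = ((7−3)/6)² = 0.444
te_H = (10 + 4·14 + 18)/6 = 84/6 = 14; σ²_H = ((18−10)/6)² = 1.778

Forward pass:
ES_A = 0; EF_A = 10
ES_B = 0; EF_B = 5
ES_C = 0; EF_C = 12
ES_D = max(EF_A=10, EF_B=5) = 10; EF_D = 10+9 = 19
ES_E = 12; EF_E = 12+5 = 17
ES_F = max(EF_D=19, EF_E=17) = 19; EF_F = 19+15 = 34
ES_G = 5; EF_G = 5+5 = 10
ES_H = max(EF_B=5, EF_F=34, EF_G=10) = 34; EF_H = 34+14 = 48
Expected project duration μ = 48 days. Critical path: A → D → F → H.

Variances on critical path: σ²_A=4.000, σ²_D=2.778, σ²_F=2.778, σ²_H=1.778.
Largest is σ²_A = 4.000.

A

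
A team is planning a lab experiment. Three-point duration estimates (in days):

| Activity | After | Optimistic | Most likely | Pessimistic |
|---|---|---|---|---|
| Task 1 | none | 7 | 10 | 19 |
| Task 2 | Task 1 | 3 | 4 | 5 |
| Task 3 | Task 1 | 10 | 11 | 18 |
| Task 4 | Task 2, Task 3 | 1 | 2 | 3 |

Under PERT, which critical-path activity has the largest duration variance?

te_Task 1 = (7 + 4·10 + 19)/6 = 66/6 = 11; σ²_Task 1 = ((19−7)/6)² = 4.000
te_Task 2 = (3 + 4·4 + 5)/6 = 24/6 = 4; σ²_Task 2 = ((5−3)/6)² = 0.111
te_Task 3 = (10 + 4·11 + 18)/6 = 72/6 = 12; σ²_Task 3 = ((18−10)/6)² = 1.778
te_Task 4 = (1 + 4·2 + 3)/6 = 12/6 = 2; σ²_Task 4 = ((3−1)/6)² = 0.111

Forward pass:
ES_Task 1 = 0; EF_Task 1 = 11
ES_Task 2 = 11; EF_Task 2 = 11+4 = 15
ES_Task 3 = 11; EF_Task 3 = 11+12 = 23
ES_Task 4 = max(EF_Task 2=15, EF_Task 3=23) = 23; EF_Task 4 = 23+2 = 25
Expected project duration μ = 25 days. Critical path: Task 1 → Task 3 → Task 4.

Variances on critical path: σ²_Task 1=4.000, σ²_Task 3=1.778, σ²_Task 4=0.111.
Largest is σ²_Task 1 = 4.000.

Task 1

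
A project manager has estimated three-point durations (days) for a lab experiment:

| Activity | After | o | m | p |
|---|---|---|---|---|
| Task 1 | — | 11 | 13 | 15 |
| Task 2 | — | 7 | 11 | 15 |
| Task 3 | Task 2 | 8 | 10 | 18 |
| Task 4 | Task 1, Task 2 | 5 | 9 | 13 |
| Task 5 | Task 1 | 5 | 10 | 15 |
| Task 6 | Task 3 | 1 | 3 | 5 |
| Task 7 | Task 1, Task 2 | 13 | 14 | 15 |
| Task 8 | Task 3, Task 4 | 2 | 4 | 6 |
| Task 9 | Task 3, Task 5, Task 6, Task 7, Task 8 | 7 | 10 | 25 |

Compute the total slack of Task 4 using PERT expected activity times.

te_Task 1 = (11 + 4·13 + 15)/6 = 78/6 = 13
te_Task 2 = (7 + 4·11 + 15)/6 = 66/6 = 11
te_Task 3 = (8 + 4·10 + 18)/6 = 66/6 = 11
te_Task 4 = (5 + 4·9 + 13)/6 = 54/6 = 9
te_Task 5 = (5 + 4·10 + 15)/6 = 60/6 = 10
te_Task 6 = (1 + 4·3 + 5)/6 = 18/6 = 3
te_Task 7 = (13 + 4·14 + 15)/6 = 84/6 = 14
te_Task 8 = (2 + 4·4 + 6)/6 = 24/6 = 4
te_Task 9 = (7 + 4·10 + 25)/6 = 72/6 = 12

Forward pass:
ES_Task 1 = 0; EF_Task 1 = 13
ES_Task 2 = 0; EF_Task 2 = 11
ES_Task 3 = 11; EF_Task 3 = 11+11 = 22
ES_Task 4 = max(EF_Task 1=13, EF_Task 2=11) = 13; EF_Task 4 = 13+9 = 22
ES_Task 5 = 13; EF_Task 5 = 13+10 = 23
ES_Task 6 = 22; EF_Task 6 = 22+3 = 25
ES_Task 7 = max(EF_Task 1=13, EF_Task 2=11) = 13; EF_Task 7 = 13+14 = 27
ES_Task 8 = max(EF_Task 3=22, EF_Task 4=22) = 22; EF_Task 8 = 22+4 = 26
ES_Task 9 = max(EF_Task 3=22, EF_Task 5=23, EF_Task 6=25, EF_Task 7=27, EF_Task 8=26) = 27; EF_Task 9 = 27+12 = 39
Expected project duration μ = 39 days. Critical path: Task 1 → Task 7 → Task 9.

Backward pass:
LF_Task 9 = 39; LS_Task 9 = 39−12 = 27
LF_Task 8 = LS_Task 9 = 27; LS_Task 8 = 27−4 = 23
LF_Task 7 = LS_Task 9 = 27; LS_Task 7 = 27−14 = 13
LF_Task 6 = LS_Task 9 = 27; LS_Task 6 = 27−3 = 24
LF_Task 5 = LS_Task 9 = 27; LS_Task 5 = 27−10 = 17
LF_Task 4 = LS_Task 8 = 23; LS_Task 4 = 23−9 = 14
LF_Task 3 = min(LS_Task 6=24, LS_Task 8=23, LS_Task 9=27) = 23; LS_Task 3 = 23−11 = 12
LF_Task 2 = min(LS_Task 3=12, LS_Task 4=14, LS_Task 7=13) = 12; LS_Task 2 = 12−11 = 1
LF_Task 1 = min(LS_Task 4=14, LS_Task 5=17, LS_Task 7=13) = 13; LS_Task 1 = 13−13 = 0
Slack_Task 4 = LS_Task 4 − ES_Task 4 = 14 − 13 = 1

1 days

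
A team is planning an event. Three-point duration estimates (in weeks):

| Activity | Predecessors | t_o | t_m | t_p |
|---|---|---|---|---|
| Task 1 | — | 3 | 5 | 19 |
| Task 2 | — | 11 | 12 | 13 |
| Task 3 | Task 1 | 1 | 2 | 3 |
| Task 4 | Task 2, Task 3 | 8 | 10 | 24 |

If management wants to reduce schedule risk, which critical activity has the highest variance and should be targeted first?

te_Task 1 = (3 + 4·5 + 19)/6 = 42/6 = 7; σ²_Task 1 = ((19−3)/6)² = 7.111
te_Task 2 = (11 + 4·12 + 13)/6 = 72/6 = 12; σ²_Task 2 = ((13−11)/6)² = 0.111
te_Task 3 = (1 + 4·2 + 3)/6 = 12/6 = 2; σ²_Task 3 = ((3−1)/6)² = 0.111
te_Task 4 = (8 + 4·10 + 24)/6 = 72/6 = 12; σ²_Task 4 = ((24−8)/6)² = 7.111

Forward pass:
ES_Task 1 = 0; EF_Task 1 = 7
ES_Task 2 = 0; EF_Task 2 = 12
ES_Task 3 = 7; EF_Task 3 = 7+2 = 9
ES_Task 4 = max(EF_Task 2=12, EF_Task 3=9) = 12; EF_Task 4 = 12+12 = 24
Expected project duration μ = 24 weeks. Critical path: Task 2 → Task 4.

Variances on critical path: σ²_Task 2=0.111, σ²_Task 4=7.111.
Largest is σ²_Task 4 = 7.111.

Task 4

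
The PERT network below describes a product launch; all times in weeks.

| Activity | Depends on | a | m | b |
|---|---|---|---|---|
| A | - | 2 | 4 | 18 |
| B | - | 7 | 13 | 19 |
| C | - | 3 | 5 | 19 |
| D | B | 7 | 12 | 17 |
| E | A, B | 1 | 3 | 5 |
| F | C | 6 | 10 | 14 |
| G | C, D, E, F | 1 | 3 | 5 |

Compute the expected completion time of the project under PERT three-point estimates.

28 weeks

te_A = (2 + 4·4 + 18)/6 = 36/6 = 6
te_B = (7 + 4·13 + 19)/6 = 78/6 = 13
te_C = (3 + 4·5 + 19)/6 = 42/6 = 7
te_D = (7 + 4·12 + 17)/6 = 72/6 = 12
te_E = (1 + 4·3 + 5)/6 = 18/6 = 3
te_F = (6 + 4·10 + 14)/6 = 60/6 = 10
te_G = (1 + 4·3 + 5)/6 = 18/6 = 3

Forward pass:
ES_A = 0; EF_A = 6
ES_B = 0; EF_B = 13
ES_C = 0; EF_C = 7
ES_D = 13; EF_D = 13+12 = 25
ES_E = max(EF_A=6, EF_B=13) = 13; EF_E = 13+3 = 16
ES_F = 7; EF_F = 7+10 = 17
ES_G = max(EF_C=7, EF_D=25, EF_E=16, EF_F=17) = 25; EF_G = 25+3 = 28
Expected project duration μ = 28 weeks. Critical path: B → D → G.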